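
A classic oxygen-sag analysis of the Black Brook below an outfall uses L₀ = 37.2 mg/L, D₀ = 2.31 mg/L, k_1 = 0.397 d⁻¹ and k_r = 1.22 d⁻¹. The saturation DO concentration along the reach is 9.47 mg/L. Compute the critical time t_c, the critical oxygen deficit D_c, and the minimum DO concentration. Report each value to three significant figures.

t_c ≈ 1.20 d; D_c ≈ 7.53 mg/L; min DO ≈ 1.94 mg/L

t_c = [1/(k_r−k_1)] ln[(k_r/k_1)(1 − D₀(k_r−k_1)/(k_1 L₀))]
= [1/(1.22−0.397)] ln[(1.22/0.397)(1 − 2.31×0.8230/(0.397×37.2))]
= (1/0.8230) ln[3.073 × 0.8713] = 1.215 × ln(2.677) = 1.215 × 0.9849 = 1.197 d.
D_c = (k_1/k_r) L₀ e^(−k_1 t_c) = (0.397/1.22) × 37.2 × e^(−0.397×1.197) = 0.3254 × 37.2 × 0.6218 = 7.527 mg/L.
Minimum DO = C_s − D_c = 9.47 − 7.527 = 1.943 mg/L.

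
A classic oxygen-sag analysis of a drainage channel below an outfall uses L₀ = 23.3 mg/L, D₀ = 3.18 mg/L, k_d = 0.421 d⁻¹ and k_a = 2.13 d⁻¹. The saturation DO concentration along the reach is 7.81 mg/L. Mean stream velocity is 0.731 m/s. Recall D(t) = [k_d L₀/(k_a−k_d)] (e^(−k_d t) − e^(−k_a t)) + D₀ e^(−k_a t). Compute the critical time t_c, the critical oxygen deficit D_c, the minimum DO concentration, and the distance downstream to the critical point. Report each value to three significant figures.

t_c = [1/(k_a−k_d)] ln[(k_a/k_d)(1 − D₀(k_a−k_d)/(k_d L₀))]
= [1/(2.13−0.421)] ln[(2.13/0.421)(1 − 3.18×1.709/(0.421×23.3))]
= (1/1.709) ln[5.059 × 0.4460] = 0.5851 × ln(2.256) = 0.5851 × 0.8137 = 0.4762 d.
D_c = (k_d/k_a) L₀ e^(−k_d t_c) = (0.421/2.13) × 23.3 × e^(−0.421×0.4762) = 0.1977 × 23.3 × 0.8184 = 3.769 mg/L.
Minimum DO = C_s − D_c = 7.81 − 3.769 = 4.041 mg/L.
x_c = v t_c = 0.731 m/s × 0.4762 d × 86400 s/d = 30070 m ≈ 30.1 km.

t_c ≈ 0.476 d; D_c ≈ 3.77 mg/L; min DO ≈ 4.04 mg/L; x_c ≈ 30.1 km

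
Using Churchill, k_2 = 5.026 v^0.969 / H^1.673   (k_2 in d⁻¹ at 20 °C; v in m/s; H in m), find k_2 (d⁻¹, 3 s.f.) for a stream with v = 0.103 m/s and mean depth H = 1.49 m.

k_2 ≈ 0.285 d⁻¹

k_2 = 5.026 × 0.103^0.969 / 1.49^1.673 = 5.026 × 0.1105 / 1.949 = 0.2851 d⁻¹.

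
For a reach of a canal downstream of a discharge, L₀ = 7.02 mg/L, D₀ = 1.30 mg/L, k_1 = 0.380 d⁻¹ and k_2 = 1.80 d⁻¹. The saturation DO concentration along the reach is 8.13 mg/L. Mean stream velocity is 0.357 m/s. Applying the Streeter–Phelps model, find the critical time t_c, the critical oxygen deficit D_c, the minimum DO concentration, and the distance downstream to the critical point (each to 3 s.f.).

t_c = [1/(k_2−k_1)] ln[(k_2/k_1)(1 − D₀(k_2−k_1)/(k_1 L₀))]
= [1/(1.80−0.380)] ln[(1.80/0.380)(1 − 1.30×1.420/(0.380×7.02))]
= (1/1.420) ln[4.737 × 0.3080] = 0.7042 × ln(1.459) = 0.7042 × 0.3777 = 0.2660 d.
D_c = (k_1/k_2) L₀ e^(−k_1 t_c) = (0.380/1.80) × 7.02 × e^(−0.380×0.2660) = 0.2111 × 7.02 × 0.9039 = 1.340 mg/L.
Minimum DO = C_s − D_c = 8.13 − 1.340 = 6.790 mg/L.
x_c = v t_c = 0.357 m/s × 0.2660 d × 86400 s/d = 8204 m ≈ 8.20 km.

t_c ≈ 0.266 d; D_c ≈ 1.34 mg/L; min DO ≈ 6.79 mg/L; x_c ≈ 8.20 km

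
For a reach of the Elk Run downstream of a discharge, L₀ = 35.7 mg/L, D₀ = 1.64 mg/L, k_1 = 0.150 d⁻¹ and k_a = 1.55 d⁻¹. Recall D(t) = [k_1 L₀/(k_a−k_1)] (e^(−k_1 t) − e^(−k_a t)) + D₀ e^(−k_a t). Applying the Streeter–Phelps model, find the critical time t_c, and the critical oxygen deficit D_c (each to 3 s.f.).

t_c = [1/(k_a−k_1)] ln[(k_a/k_1)(1 − D₀(k_a−k_1)/(k_1 L₀))]
= [1/(1.55−0.150)] ln[(1.55/0.150)(1 − 1.64×1.400/(0.150×35.7))]
= (1/1.400) ln[10.33 × 0.5712] = 0.7143 × ln(5.903) = 0.7143 × 1.775 = 1.268 d.
L(t_c) = L₀ e^(−k_1 t_c) = 35.7 × 0.8268 = 29.52 mg/L, and at the critical point k_a D_c = k_1 L, so D_c = (0.150/1.55) × 29.52 = 2.856 mg/L.

t_c ≈ 1.27 d; D_c ≈ 2.86 mg/L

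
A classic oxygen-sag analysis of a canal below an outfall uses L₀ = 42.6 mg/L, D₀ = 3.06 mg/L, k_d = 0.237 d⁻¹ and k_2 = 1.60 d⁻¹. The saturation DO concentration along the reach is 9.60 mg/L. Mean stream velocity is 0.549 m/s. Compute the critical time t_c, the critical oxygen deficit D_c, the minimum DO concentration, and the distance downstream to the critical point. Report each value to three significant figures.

t_c ≈ 1.01 d; D_c ≈ 4.97 mg/L; min DO ≈ 4.63 mg/L; x_c ≈ 47.9 km

With k_2/k_d = 6.751 and 1 − D₀(k_2−k_d)/(k_d L₀) = 0.5869,
t_c = ln(6.751 × 0.5869) / (1.60 − 0.237) = ln(3.962) / 1.363 = 1.377/1.363 = 1.010 d.
D_c = (k_d/k_2) L₀ e^(−k_d t_c) = (0.237/1.60) × 42.6 × e^(−0.237×1.010) = 0.1481 × 42.6 × 0.7871 = 4.967 mg/L.
Minimum DO = C_s − D_c = 9.60 − 4.967 = 4.633 mg/L.
x_c = v t_c = 0.549 m/s × 1.010 d × 86400 s/d = 47910 m ≈ 47.9 km.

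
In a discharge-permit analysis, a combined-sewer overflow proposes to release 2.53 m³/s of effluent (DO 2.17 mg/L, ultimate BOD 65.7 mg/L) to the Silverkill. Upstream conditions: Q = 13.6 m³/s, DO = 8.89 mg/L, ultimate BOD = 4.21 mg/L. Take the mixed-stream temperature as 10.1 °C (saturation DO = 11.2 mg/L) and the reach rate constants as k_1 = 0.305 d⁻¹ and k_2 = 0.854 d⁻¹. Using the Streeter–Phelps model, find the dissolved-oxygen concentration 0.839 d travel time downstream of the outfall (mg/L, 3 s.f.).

DO ≈ 7.36 mg/L

Mixed DO = (13.6×8.89 + 2.53×2.17)/(13.6+2.53) = 126.4/16.13 = 7.836 mg/L.
Mixed L₀ = (13.6×4.21 + 2.53×65.7)/(16.13) = 223.5/16.13 = 13.85 mg/L.
Initial deficit D₀ = C_s − DO₀ = 11.2 − 7.836 = 3.364 mg/L.
D(0.839) = [0.305×13.85/(0.854−0.305)](e^(−0.305×0.839) − e^(−0.854×0.839)) + 3.364 e^(−0.854×0.839)
= 7.697 × (0.7742 − 0.4885) + 3.364 × 0.4885 = 3.843 mg/L.
DO = 11.2 − 3.843 = 7.357 mg/L.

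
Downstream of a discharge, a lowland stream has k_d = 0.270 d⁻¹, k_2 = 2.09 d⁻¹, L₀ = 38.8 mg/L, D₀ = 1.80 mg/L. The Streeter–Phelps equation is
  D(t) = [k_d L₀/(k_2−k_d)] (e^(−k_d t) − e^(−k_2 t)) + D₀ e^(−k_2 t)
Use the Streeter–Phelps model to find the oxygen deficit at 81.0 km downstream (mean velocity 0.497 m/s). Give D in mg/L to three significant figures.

Travel time t = x/v = 81.0 km / (0.497 m/s) = 81000 m / 0.497 m/s = 163000 s = 1.886 d.
k_d L₀/(k_2−k_d) = 0.270×38.8/(2.09−0.270) = 10.48/1.820 = 5.756 mg/L.
e^(−k_d t) = e^(−0.270×1.886) = 0.6009; e^(−k_2 t) = e^(−2.09×1.886) = 0.01940.
D = 5.756 × (0.6009 − 0.01940) + 1.80 × 0.01940 = 3.347 + 0.03492 = 3.382 mg/L.

D ≈ 3.38 mg/L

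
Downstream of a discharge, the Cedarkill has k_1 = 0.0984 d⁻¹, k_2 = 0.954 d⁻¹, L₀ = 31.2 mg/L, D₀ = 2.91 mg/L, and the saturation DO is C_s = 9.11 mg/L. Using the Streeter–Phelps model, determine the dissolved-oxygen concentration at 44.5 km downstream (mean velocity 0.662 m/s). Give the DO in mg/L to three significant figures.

Travel time t = x/v = 44.5 km / (0.662 m/s) = 44500 m / 0.662 m/s = 67220 s = 0.7780 d.
k_1 L₀/(k_2−k_1) = 0.0984×31.2/(0.954−0.0984) = 3.070/0.8556 = 3.588 mg/L.
e^(−k_1 t) = e^(−0.0984×0.7780) = 0.9263; e^(−k_2 t) = e^(−0.954×0.7780) = 0.4761.
D = 3.588 × (0.9263 − 0.4761) + 2.91 × 0.4761 = 1.616 + 1.385 = 3.001 mg/L.
DO = C_s − D = 9.11 − 3.001 = 6.109 mg/L.

DO ≈ 6.11 mg/L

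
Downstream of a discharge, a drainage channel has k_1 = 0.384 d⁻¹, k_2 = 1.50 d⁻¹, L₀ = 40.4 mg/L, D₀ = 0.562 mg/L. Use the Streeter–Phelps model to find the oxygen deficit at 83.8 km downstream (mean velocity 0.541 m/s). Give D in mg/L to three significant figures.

Travel time t = x/v = 83.8 km / (0.541 m/s) = 83800 m / 0.541 m/s = 154900 s = 1.793 d.
k_1 L₀/(k_2−k_1) = 0.384×40.4/(1.50−0.384) = 15.51/1.116 = 13.90 mg/L.
e^(−k_1 t) = e^(−0.384×1.793) = 0.5024; e^(−k_2 t) = e^(−1.50×1.793) = 0.06793.
D = 13.90 × (0.5024 − 0.06793) + 0.562 × 0.06793 = 6.039 + 0.03818 = 6.077 mg/L.

D ≈ 6.08 mg/L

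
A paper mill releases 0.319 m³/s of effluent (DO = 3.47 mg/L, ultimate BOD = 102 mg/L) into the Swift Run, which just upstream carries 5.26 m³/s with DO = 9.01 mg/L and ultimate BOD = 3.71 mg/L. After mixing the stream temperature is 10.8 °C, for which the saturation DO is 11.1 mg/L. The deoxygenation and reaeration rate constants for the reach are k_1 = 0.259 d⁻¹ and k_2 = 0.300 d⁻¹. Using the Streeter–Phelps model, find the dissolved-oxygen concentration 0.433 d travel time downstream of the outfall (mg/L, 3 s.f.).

DO ≈ 8.06 mg/L

Mixed DO = (5.26×9.01 + 0.319×3.47)/(5.26+0.319) = 48.50/5.579 = 8.693 mg/L.
Mixed L₀ = (5.26×3.71 + 0.319×102)/(5.579) = 52.05/5.579 = 9.330 mg/L.
Initial deficit D₀ = C_s − DO₀ = 11.1 − 8.693 = 2.407 mg/L.
D(0.433) = [0.259×9.330/(0.300−0.259)](e^(−0.259×0.433) − e^(−0.300×0.433)) + 2.407 e^(−0.300×0.433)
= 58.94 × (0.8939 − 0.8782) + 2.407 × 0.8782 = 3.041 mg/L.
DO = 11.1 − 3.041 = 8.059 mg/L.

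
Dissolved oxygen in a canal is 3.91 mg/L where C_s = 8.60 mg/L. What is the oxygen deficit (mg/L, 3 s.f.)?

D = C_s − C = 8.60 − 3.91 = 4.69 mg/L.

D ≈ 4.69 mg/L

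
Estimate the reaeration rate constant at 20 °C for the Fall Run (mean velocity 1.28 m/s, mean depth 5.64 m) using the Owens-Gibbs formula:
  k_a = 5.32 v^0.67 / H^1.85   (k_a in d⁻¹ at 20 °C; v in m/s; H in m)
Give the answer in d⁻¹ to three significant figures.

k_a = 5.32 × 1.28^0.67 / 5.64^1.85 = 5.32 × 1.180 / 24.54 = 0.2558 d⁻¹.

k_a ≈ 0.256 d⁻¹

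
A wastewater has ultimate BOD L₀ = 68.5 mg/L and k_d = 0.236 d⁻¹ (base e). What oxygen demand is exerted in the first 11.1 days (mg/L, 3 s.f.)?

y ≈ 63.5 mg/L

y_t = L₀(1 − e^(−k_d t)) = 68.5 × (1 − e^(−0.236×11.1))
= 68.5 × (1 − 0.07283) = 68.5 × 0.9272 = 63.51 mg/L.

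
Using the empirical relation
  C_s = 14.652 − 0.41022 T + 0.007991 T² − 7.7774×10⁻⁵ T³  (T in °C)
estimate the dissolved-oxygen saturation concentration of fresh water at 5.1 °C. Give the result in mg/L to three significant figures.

C_s = 14.652 − 0.41022×5.1 + 0.007991×5.1² − 7.7774×10⁻⁵×5.1³ = 12.76 mg/L.

C_s ≈ 12.8 mg/L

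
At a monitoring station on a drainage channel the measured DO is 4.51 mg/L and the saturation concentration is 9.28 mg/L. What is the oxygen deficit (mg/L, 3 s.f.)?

D ≈ 4.77 mg/L

D = C_s − C = 9.28 − 4.51 = 4.77 mg/L.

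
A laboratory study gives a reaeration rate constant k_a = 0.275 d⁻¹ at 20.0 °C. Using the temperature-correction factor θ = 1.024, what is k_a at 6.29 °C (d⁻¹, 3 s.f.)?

k_a ≈ 0.199 d⁻¹

k_a(T₂) = k_a(T₁) · θ^(T₂−T₁) = 0.275 × 1.024^(6.29−20.0)
= 0.275 × 1.024^-13.7 = 0.275 × 0.7224 = 0.1987 d⁻¹.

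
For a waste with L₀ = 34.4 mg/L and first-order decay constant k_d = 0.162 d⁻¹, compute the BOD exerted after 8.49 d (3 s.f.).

y ≈ 25.7 mg/L

y_t = L₀(1 − e^(−k_d t)) = 34.4 × (1 − e^(−0.162×8.49))
= 34.4 × (1 − 0.2527) = 34.4 × 0.7473 = 25.71 mg/L.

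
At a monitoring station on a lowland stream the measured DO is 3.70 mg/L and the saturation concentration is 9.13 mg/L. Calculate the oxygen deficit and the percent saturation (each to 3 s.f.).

D ≈ 5.43 mg/L; 40.5 % saturation

D = C_s − C = 9.13 − 3.70 = 5.43 mg/L.
% saturation = 3.70/9.13 × 100 = 40.5 %.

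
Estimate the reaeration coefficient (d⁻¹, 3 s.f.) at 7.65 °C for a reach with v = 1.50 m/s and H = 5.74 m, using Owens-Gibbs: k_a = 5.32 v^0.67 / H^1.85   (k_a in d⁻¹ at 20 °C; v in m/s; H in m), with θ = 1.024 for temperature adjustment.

k_a(20) = 5.32 × 1.50^0.67 / 5.74^1.85 = 5.32 × 1.312 / 25.35 = 0.2754 d⁻¹.
k_a(7.65) = 0.2754 × 1.024^(7.65−20) = 0.2754 × 0.7461 = 0.2054 d⁻¹.

k_a ≈ 0.205 d⁻¹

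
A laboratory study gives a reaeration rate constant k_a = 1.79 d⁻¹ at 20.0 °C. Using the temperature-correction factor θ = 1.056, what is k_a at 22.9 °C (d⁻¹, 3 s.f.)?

k_a ≈ 2.10 d⁻¹

k_a(T₂) = k_a(T₁) · θ^(T₂−T₁) = 1.79 × 1.056^(22.9−20.0)
= 1.79 × 1.056^2.90 = 1.79 × 1.171 = 2.096 d⁻¹.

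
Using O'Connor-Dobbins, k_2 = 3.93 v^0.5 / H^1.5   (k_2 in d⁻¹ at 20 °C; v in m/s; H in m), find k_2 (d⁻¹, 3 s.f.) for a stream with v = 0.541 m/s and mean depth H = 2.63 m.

k_2 ≈ 0.678 d⁻¹

k_2 = 3.93 × 0.541^0.5 / 2.63^1.5 = 3.93 × 0.7355 / 4.265 = 0.6777 d⁻¹.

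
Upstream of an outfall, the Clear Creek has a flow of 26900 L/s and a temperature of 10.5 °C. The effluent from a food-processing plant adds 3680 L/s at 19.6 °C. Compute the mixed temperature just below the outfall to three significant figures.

11.6 °C

Flow-weighted mixing: C = (Q_r C_r + Q_w C_w)/(Q_r + Q_w)
= (26900×10.5 + 3680×19.6)/(26900 + 3680) = 354600/30580 = 11.60 °C.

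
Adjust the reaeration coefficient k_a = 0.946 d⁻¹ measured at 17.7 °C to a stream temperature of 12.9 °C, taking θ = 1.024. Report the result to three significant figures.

k_a(T₂) = k_a(T₁) · θ^(T₂−T₁) = 0.946 × 1.024^(12.9−17.7)
= 0.946 × 1.024^-4.80 = 0.946 × 0.8924 = 0.8442 d⁻¹.

k_a ≈ 0.844 d⁻¹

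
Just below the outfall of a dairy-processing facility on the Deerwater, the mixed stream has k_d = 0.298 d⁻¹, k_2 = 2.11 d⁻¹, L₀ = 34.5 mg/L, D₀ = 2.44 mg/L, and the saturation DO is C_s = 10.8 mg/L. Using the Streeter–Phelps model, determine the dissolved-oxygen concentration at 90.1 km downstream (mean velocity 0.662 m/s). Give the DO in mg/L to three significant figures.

Travel time t = x/v = 90.1 km / (0.662 m/s) = 90100 m / 0.662 m/s = 136100 s = 1.575 d.
k_d L₀/(k_2−k_d) = 0.298×34.5/(2.11−0.298) = 10.28/1.812 = 5.674 mg/L.
e^(−k_d t) = e^(−0.298×1.575) = 0.6254; e^(−k_2 t) = e^(−2.11×1.575) = 0.03602.
D = 5.674 × (0.6254 − 0.03602) + 2.44 × 0.03602 = 3.344 + 0.08788 = 3.432 mg/L.
DO = C_s − D = 10.8 − 3.432 = 7.368 mg/L.

DO ≈ 7.37 mg/L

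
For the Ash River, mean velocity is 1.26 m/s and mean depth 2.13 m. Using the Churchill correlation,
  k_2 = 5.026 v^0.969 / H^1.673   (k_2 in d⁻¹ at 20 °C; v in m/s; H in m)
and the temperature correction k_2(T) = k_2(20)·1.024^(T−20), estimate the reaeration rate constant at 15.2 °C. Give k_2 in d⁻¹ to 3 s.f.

k_2(20) = 5.026 × 1.26^0.969 / 2.13^1.673 = 5.026 × 1.251 / 3.543 = 1.775 d⁻¹.
k_2(15.2) = 1.775 × 1.024^(15.2−20) = 1.775 × 0.8924 = 1.584 d⁻¹.

k_2 ≈ 1.58 d⁻¹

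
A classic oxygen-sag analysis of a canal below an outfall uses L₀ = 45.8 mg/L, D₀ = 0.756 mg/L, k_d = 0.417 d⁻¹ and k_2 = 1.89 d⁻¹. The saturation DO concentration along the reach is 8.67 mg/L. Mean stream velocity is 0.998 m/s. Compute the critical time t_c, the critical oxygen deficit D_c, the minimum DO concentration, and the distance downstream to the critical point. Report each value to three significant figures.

t_c ≈ 0.985 d; D_c ≈ 6.70 mg/L; min DO ≈ 1.97 mg/L; x_c ≈ 84.9 km

At the critical point dD/dt = 0, so k_d L₀ e^(−k_d t) = k_2 D. Substituting D(t) from the Streeter–Phelps equation and solving for t gives
t_c = ln[(k_2/k_d)(1 − D₀(k_2−k_d)/(k_d L₀))] / (k_2−k_d).
Here k_2−k_d = 1.473 d⁻¹ and 1 − D₀(k_2−k_d)/(k_d L₀) = 1 − 0.756×1.473/(0.417×45.8) = 0.9417, so
t_c = ln(4.532 × 0.9417) / 1.473 = 1.451 / 1.473 = 0.9852 d.
L(t_c) = L₀ e^(−k_d t_c) = 45.8 × 0.6631 = 30.37 mg/L, and at the critical point k_2 D_c = k_d L, so D_c = (0.417/1.89) × 30.37 = 6.701 mg/L.
Minimum DO = C_s − D_c = 8.67 − 6.701 = 1.969 mg/L.
x_c = v t_c = 0.998 m/s × 0.9852 d × 86400 s/d = 84950 m ≈ 84.9 km.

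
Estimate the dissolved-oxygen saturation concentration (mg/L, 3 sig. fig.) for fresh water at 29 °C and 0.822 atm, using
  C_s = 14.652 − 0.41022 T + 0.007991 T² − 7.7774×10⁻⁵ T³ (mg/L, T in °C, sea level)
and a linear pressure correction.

C_s ≈ 6.23 mg/L

At sea level: C_s = 14.652 − 0.41022×29 + 0.007991×29² − 7.7774×10⁻⁵×29³ = 7.579 mg/L.
Pressure correction: C_s' = 7.579 × 0.822 = 6.230 mg/L.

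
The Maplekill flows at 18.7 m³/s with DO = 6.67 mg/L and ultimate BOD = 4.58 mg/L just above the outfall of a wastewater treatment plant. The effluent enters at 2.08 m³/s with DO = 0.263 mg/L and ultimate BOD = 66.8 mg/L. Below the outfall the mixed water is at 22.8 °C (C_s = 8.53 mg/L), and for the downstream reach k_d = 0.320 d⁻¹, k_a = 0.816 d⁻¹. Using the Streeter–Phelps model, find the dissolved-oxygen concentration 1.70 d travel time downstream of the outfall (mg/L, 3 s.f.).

DO ≈ 5.60 mg/L

Mixed DO = (18.7×6.67 + 2.08×0.263)/(18.7+2.08) = 125.3/20.78 = 6.029 mg/L.
Mixed L₀ = (18.7×4.58 + 2.08×66.8)/(20.78) = 224.6/20.78 = 10.81 mg/L.
Initial deficit D₀ = C_s − DO₀ = 8.53 − 6.029 = 2.501 mg/L.
D(1.70) = [0.320×10.81/(0.816−0.320)](e^(−0.320×1.70) − e^(−0.816×1.70)) + 2.501 e^(−0.816×1.70)
= 6.973 × (0.5804 − 0.2498) + 2.501 × 0.2498 = 2.930 mg/L.
DO = 8.53 − 2.930 = 5.600 mg/L.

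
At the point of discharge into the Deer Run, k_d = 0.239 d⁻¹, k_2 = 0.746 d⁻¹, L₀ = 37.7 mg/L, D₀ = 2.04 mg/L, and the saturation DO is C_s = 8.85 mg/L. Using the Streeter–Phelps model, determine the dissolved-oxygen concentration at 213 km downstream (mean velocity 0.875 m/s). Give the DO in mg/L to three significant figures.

DO ≈ 1.71 mg/L

Travel time t = x/v = 213 km / (0.875 m/s) = 213000 m / 0.875 m/s = 243400 s = 2.817 d.
k_d L₀/(k_2−k_d) = 0.239×37.7/(0.746−0.239) = 9.010/0.5070 = 17.77 mg/L.
e^(−k_d t) = e^(−0.239×2.817) = 0.5100; e^(−k_2 t) = e^(−0.746×2.817) = 0.1222.
D = 17.77 × (0.5100 − 0.1222) + 2.04 × 0.1222 = 6.891 + 0.2494 = 7.140 mg/L.
DO = C_s − D = 8.85 − 7.140 = 1.710 mg/L.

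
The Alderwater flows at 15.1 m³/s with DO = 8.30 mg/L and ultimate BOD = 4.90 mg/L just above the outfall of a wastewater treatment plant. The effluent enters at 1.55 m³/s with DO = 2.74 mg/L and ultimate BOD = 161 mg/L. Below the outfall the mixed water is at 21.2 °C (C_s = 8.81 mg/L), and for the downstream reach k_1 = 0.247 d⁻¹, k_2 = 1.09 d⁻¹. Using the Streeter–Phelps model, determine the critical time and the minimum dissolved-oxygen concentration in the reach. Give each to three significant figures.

Mixed DO = (15.1×8.30 + 1.55×2.74)/(15.1+1.55) = 129.6/16.65 = 7.782 mg/L.
Mixed L₀ = (15.1×4.90 + 1.55×161)/(16.65) = 323.5/16.65 = 19.43 mg/L.
Initial deficit D₀ = C_s − DO₀ = 8.81 − 7.782 = 1.028 mg/L.
t_c = (1/0.8430) ln[(1.09/0.247)(1 − 1.028×0.8430/(0.247×19.43))] = 1.186 × ln(3.616) = 1.525 d.
D_c = (0.247/1.09) × 19.43 × e^(−0.247×1.525) = 0.2266 × 19.43 × 0.6862 = 3.021 mg/L.
Minimum DO = 8.81 − 3.021 = 5.789 mg/L.

t_c ≈ 1.52 d; minimum DO ≈ 5.79 mg/L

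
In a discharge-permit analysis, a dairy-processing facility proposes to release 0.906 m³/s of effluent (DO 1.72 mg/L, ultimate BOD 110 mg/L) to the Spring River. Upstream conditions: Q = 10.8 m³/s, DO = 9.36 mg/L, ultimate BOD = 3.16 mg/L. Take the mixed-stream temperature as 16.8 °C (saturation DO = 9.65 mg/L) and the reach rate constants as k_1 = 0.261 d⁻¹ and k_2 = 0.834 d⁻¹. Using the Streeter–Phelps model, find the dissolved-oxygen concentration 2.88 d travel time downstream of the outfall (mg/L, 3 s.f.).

Mixed DO = (10.8×9.36 + 0.906×1.72)/(10.8+0.906) = 102.6/11.71 = 8.769 mg/L.
Mixed L₀ = (10.8×3.16 + 0.906×110)/(11.71) = 133.8/11.71 = 11.43 mg/L.
Initial deficit D₀ = C_s − DO₀ = 9.65 − 8.769 = 0.8813 mg/L.
D(2.88) = [0.261×11.43/(0.834−0.261)](e^(−0.261×2.88) − e^(−0.834×2.88)) + 0.8813 e^(−0.834×2.88)
= 5.206 × (0.4716 − 0.09054) + 0.8813 × 0.09054 = 2.063 mg/L.
DO = 9.65 − 2.063 = 7.587 mg/L.

DO ≈ 7.59 mg/L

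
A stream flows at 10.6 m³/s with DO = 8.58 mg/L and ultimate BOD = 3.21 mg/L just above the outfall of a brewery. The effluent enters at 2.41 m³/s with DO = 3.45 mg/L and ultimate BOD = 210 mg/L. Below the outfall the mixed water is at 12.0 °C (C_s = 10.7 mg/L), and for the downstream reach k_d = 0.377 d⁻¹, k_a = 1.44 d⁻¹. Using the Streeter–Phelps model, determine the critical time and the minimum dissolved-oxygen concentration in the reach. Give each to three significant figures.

Mixed DO = (10.6×8.58 + 2.41×3.45)/(10.6+2.41) = 99.26/13.01 = 7.630 mg/L.
Mixed L₀ = (10.6×3.21 + 2.41×210)/(13.01) = 540.1/13.01 = 41.52 mg/L.
Initial deficit D₀ = C_s − DO₀ = 10.7 − 7.630 = 3.070 mg/L.
t_c = (1/1.063) ln[(1.44/0.377)(1 − 3.070×1.063/(0.377×41.52))] = 0.9407 × ln(3.023) = 1.041 d.
D_c = (0.377/1.44) × 41.52 × e^(−0.377×1.041) = 0.2618 × 41.52 × 0.6755 = 7.342 mg/L.
Minimum DO = 10.7 − 7.342 = 3.358 mg/L.

t_c ≈ 1.04 d; minimum DO ≈ 3.36 mg/L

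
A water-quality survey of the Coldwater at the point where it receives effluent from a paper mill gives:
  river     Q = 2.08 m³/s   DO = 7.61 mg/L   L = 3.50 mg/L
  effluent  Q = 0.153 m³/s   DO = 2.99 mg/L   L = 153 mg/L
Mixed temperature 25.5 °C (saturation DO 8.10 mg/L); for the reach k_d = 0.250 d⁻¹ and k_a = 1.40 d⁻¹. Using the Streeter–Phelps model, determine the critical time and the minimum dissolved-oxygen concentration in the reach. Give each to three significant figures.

Mixed DO = (2.08×7.61 + 0.153×2.99)/(2.08+0.153) = 16.29/2.233 = 7.293 mg/L.
Mixed L₀ = (2.08×3.50 + 0.153×153)/(2.233) = 30.69/2.233 = 13.74 mg/L.
Initial deficit D₀ = C_s − DO₀ = 8.10 − 7.293 = 0.8066 mg/L.
t_c = (1/1.150) ln[(1.40/0.250)(1 − 0.8066×1.150/(0.250×13.74))] = 0.8696 × ln(4.088) = 1.224 d.
D_c = (0.250/1.40) × 13.74 × e^(−0.250×1.224) = 0.1786 × 13.74 × 0.7363 = 1.807 mg/L.
Minimum DO = 8.10 − 1.807 = 6.293 mg/L.

t_c ≈ 1.22 d; minimum DO ≈ 6.29 mg/L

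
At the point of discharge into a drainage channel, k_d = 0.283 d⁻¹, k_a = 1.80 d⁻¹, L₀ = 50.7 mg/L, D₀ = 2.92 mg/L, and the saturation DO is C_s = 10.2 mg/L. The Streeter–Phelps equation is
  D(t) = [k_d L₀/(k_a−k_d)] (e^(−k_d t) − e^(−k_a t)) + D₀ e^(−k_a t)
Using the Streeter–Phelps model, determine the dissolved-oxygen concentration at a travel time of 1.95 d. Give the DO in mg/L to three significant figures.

k_d L₀/(k_a−k_d) = 0.283×50.7/(1.80−0.283) = 14.35/1.517 = 9.458 mg/L.
e^(−k_d t) = e^(−0.283×1.950) = 0.5759; e^(−k_a t) = e^(−1.80×1.950) = 0.02990.
D = 9.458 × (0.5759 − 0.02990) + 2.92 × 0.02990 = 5.164 + 0.08730 = 5.251 mg/L.
DO = C_s − D = 10.2 − 5.251 = 4.949 mg/L.

DO ≈ 4.95 mg/L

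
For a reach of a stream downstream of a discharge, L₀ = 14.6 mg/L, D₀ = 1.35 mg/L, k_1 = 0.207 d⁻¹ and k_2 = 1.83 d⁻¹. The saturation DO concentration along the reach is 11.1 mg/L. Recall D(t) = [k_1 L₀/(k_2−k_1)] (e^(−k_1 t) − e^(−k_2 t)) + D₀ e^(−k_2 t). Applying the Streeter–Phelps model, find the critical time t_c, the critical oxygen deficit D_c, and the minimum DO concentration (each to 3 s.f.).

t_c ≈ 0.547 d; D_c ≈ 1.47 mg/L; min DO ≈ 9.63 mg/L

At the critical point dD/dt = 0, so k_1 L₀ e^(−k_1 t) = k_2 D. Substituting D(t) from the Streeter–Phelps equation and solving for t gives
t_c = ln[(k_2/k_1)(1 − D₀(k_2−k_1)/(k_1 L₀))] / (k_2−k_1).
Here k_2−k_1 = 1.623 d⁻¹ and 1 − D₀(k_2−k_1)/(k_1 L₀) = 1 − 1.35×1.623/(0.207×14.6) = 0.2750, so
t_c = ln(8.841 × 0.2750) / 1.623 = 0.8884 / 1.623 = 0.5474 d.
L(t_c) = L₀ e^(−k_1 t_c) = 14.6 × 0.8929 = 13.04 mg/L, and at the critical point k_2 D_c = k_1 L, so D_c = (0.207/1.83) × 13.04 = 1.475 mg/L.
Minimum DO = C_s − D_c = 11.1 − 1.475 = 9.625 mg/L.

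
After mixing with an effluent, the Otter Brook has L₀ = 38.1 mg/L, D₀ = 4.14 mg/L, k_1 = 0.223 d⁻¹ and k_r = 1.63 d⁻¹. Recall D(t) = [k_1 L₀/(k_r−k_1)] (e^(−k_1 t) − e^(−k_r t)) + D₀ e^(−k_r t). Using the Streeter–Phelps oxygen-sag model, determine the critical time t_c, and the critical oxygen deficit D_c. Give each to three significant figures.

At the critical point dD/dt = 0, so k_1 L₀ e^(−k_1 t) = k_r D. Substituting D(t) from the Streeter–Phelps equation and solving for t gives
t_c = ln[(k_r/k_1)(1 − D₀(k_r−k_1)/(k_1 L₀))] / (k_r−k_1).
Here k_r−k_1 = 1.407 d⁻¹ and 1 − D₀(k_r−k_1)/(k_1 L₀) = 1 − 4.14×1.407/(0.223×38.1) = 0.3144, so
t_c = ln(7.309 × 0.3144) / 1.407 = 0.8321 / 1.407 = 0.5914 d.
L(t_c) = L₀ e^(−k_1 t_c) = 38.1 × 0.8764 = 33.39 mg/L, and at the critical point k_r D_c = k_1 L, so D_c = (0.223/1.63) × 33.39 = 4.568 mg/L.

t_c ≈ 0.591 d; D_c ≈ 4.57 mg/L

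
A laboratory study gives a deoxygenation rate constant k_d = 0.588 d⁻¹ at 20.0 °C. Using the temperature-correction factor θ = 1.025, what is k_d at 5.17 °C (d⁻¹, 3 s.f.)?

k_d ≈ 0.408 d⁻¹

k_d(T₂) = k_d(T₁) · θ^(T₂−T₁) = 0.588 × 1.025^(5.17−20.0)
= 0.588 × 1.025^-14.8 = 0.588 × 0.6934 = 0.4077 d⁻¹.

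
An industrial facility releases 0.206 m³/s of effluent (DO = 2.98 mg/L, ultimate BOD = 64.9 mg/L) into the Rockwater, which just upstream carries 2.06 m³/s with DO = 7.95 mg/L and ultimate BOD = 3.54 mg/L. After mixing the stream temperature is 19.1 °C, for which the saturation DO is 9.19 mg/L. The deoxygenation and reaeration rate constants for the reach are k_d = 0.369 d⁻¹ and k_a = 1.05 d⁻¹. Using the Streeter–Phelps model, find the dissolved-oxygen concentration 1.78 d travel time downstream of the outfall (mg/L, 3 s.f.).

Mixed DO = (2.06×7.95 + 0.206×2.98)/(2.06+0.206) = 16.99/2.266 = 7.498 mg/L.
Mixed L₀ = (2.06×3.54 + 0.206×64.9)/(2.266) = 20.66/2.266 = 9.118 mg/L.
Initial deficit D₀ = C_s − DO₀ = 9.19 − 7.498 = 1.692 mg/L.
D(1.78) = [0.369×9.118/(1.05−0.369)](e^(−0.369×1.78) − e^(−1.05×1.78)) + 1.692 e^(−1.05×1.78)
= 4.941 × (0.5185 − 0.1543) + 1.692 × 0.1543 = 2.061 mg/L.
DO = 9.19 − 2.061 = 7.129 mg/L.

DO ≈ 7.13 mg/L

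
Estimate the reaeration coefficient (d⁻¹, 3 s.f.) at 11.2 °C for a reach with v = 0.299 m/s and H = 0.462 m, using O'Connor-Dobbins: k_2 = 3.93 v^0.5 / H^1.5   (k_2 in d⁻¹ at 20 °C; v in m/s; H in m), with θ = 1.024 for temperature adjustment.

k_2 ≈ 5.55 d⁻¹

k_2(20) = 3.93 × 0.299^0.5 / 0.462^1.5 = 3.93 × 0.5468 / 0.3140 = 6.843 d⁻¹.
k_2(11.2) = 6.843 × 1.024^(11.2−20) = 6.843 × 0.8116 = 5.554 d⁻¹.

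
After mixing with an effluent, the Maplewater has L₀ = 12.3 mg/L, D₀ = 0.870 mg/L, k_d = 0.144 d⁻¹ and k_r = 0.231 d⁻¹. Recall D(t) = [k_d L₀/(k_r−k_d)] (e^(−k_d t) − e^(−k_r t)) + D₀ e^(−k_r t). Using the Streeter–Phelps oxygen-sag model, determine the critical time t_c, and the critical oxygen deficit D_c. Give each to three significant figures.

t_c ≈ 4.93 d; D_c ≈ 3.77 mg/L

t_c = [1/(k_r−k_d)] ln[(k_r/k_d)(1 − D₀(k_r−k_d)/(k_d L₀))]
= [1/(0.231−0.144)] ln[(0.231/0.144)(1 − 0.870×0.08700/(0.144×12.3))]
= (1/0.08700) ln[1.604 × 0.9573] = 11.49 × ln(1.536) = 11.49 × 0.4289 = 4.930 d.
L(t_c) = L₀ e^(−k_d t_c) = 12.3 × 0.4917 = 6.048 mg/L, and at the critical point k_r D_c = k_d L, so D_c = (0.144/0.231) × 6.048 = 3.770 mg/L.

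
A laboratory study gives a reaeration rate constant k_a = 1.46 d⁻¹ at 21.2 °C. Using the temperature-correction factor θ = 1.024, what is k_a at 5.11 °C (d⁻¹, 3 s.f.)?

k_a ≈ 0.997 d⁻¹

k_a(T₂) = k_a(T₁) · θ^(T₂−T₁) = 1.46 × 1.024^(5.11−21.2)
= 1.46 × 1.024^-16.1 = 1.46 × 0.6828 = 0.9968 d⁻¹.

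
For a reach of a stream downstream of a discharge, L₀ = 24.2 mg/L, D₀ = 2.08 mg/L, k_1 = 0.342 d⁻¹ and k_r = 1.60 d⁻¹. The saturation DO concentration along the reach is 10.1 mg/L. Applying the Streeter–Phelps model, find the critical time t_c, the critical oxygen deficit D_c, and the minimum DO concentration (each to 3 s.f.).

t_c ≈ 0.924 d; D_c ≈ 3.77 mg/L; min DO ≈ 6.33 mg/L

With k_r/k_1 = 4.678 and 1 − D₀(k_r−k_1)/(k_1 L₀) = 0.6838,
t_c = ln(4.678 × 0.6838) / (1.60 − 0.342) = ln(3.199) / 1.258 = 1.163/1.258 = 0.9244 d.
L(t_c) = L₀ e^(−k_1 t_c) = 24.2 × 0.7289 = 17.64 mg/L, and at the critical point k_r D_c = k_1 L, so D_c = (0.342/1.60) × 17.64 = 3.771 mg/L.
Minimum DO = C_s − D_c = 10.1 − 3.771 = 6.329 mg/L.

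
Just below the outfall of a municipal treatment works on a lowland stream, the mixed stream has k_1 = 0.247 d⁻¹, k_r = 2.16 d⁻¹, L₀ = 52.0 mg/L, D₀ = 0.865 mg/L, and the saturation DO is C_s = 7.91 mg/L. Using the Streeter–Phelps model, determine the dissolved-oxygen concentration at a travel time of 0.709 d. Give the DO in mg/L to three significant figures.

k_1 L₀/(k_r−k_1) = 0.247×52.0/(2.16−0.247) = 12.84/1.913 = 6.714 mg/L.
e^(−k_1 t) = e^(−0.247×0.7090) = 0.8394; e^(−k_r t) = e^(−2.16×0.7090) = 0.2162.
D = 6.714 × (0.8394 − 0.2162) + 0.865 × 0.2162 = 4.184 + 0.1870 = 4.371 mg/L.
DO = C_s − D = 7.91 − 4.371 = 3.539 mg/L.

DO ≈ 3.54 mg/L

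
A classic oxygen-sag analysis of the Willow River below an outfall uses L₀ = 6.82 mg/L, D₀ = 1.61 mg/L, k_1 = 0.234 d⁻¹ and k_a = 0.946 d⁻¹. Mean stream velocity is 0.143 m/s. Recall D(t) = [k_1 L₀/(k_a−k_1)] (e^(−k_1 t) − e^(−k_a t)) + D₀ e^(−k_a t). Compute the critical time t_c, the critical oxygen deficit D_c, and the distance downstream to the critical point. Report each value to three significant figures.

t_c ≈ 0.183 d; D_c ≈ 1.62 mg/L; x_c ≈ 2.26 km

At the critical point dD/dt = 0, so k_1 L₀ e^(−k_1 t) = k_a D. Substituting D(t) from the Streeter–Phelps equation and solving for t gives
t_c = ln[(k_a/k_1)(1 − D₀(k_a−k_1)/(k_1 L₀))] / (k_a−k_1).
Here k_a−k_1 = 0.7120 d⁻¹ and 1 − D₀(k_a−k_1)/(k_1 L₀) = 1 − 1.61×0.7120/(0.234×6.82) = 0.2817, so
t_c = ln(4.043 × 0.2817) / 0.7120 = 0.1300 / 0.7120 = 0.1826 d.
D_c = (k_1/k_a) L₀ e^(−k_1 t_c) = (0.234/0.946) × 6.82 × e^(−0.234×0.1826) = 0.2474 × 6.82 × 0.9582 = 1.616 mg/L.
x_c = v t_c = 0.143 m/s × 0.1826 d × 86400 s/d = 2256 m ≈ 2.26 km.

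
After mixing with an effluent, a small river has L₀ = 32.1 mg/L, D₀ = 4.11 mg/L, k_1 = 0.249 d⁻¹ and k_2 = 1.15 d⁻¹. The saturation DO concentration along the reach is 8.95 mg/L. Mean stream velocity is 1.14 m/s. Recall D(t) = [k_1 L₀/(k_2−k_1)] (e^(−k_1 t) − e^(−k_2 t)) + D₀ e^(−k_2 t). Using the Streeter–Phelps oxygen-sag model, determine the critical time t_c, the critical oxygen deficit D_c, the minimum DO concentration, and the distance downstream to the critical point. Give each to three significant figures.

t_c = [1/(k_2−k_1)] ln[(k_2/k_1)(1 − D₀(k_2−k_1)/(k_1 L₀))]
= [1/(1.15−0.249)] ln[(1.15/0.249)(1 − 4.11×0.9010/(0.249×32.1))]
= (1/0.9010) ln[4.618 × 0.5367] = 1.110 × ln(2.479) = 1.110 × 0.9077 = 1.007 d.
D_c = (k_1/k_2) L₀ e^(−k_1 t_c) = (0.249/1.15) × 32.1 × e^(−0.249×1.007) = 0.2165 × 32.1 × 0.7781 = 5.408 mg/L.
Minimum DO = C_s − D_c = 8.95 − 5.408 = 3.542 mg/L.
x_c = v t_c = 1.14 m/s × 1.007 d × 86400 s/d = 99230 m ≈ 99.2 km.

t_c ≈ 1.01 d; D_c ≈ 5.41 mg/L; min DO ≈ 3.54 mg/L; x_c ≈ 99.2 km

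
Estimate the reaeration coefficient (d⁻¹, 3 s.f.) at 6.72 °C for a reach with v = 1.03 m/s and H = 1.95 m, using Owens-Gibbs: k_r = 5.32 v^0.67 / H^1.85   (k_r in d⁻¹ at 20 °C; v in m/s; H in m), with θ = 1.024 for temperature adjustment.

k_r(20) = 5.32 × 1.03^0.67 / 1.95^1.85 = 5.32 × 1.020 / 3.440 = 1.577 d⁻¹.
k_r(6.72) = 1.577 × 1.024^(6.72−20) = 1.577 × 0.7298 = 1.151 d⁻¹.

k_r ≈ 1.15 d⁻¹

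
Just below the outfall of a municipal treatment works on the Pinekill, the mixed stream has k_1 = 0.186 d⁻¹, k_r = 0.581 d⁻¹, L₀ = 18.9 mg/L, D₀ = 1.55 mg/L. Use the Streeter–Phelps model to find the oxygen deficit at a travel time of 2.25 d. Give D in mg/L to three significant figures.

D ≈ 3.87 mg/L

k_1 L₀/(k_r−k_1) = 0.186×18.9/(0.581−0.186) = 3.515/0.3950 = 8.900 mg/L.
e^(−k_1 t) = e^(−0.186×2.250) = 0.6580; e^(−k_r t) = e^(−0.581×2.250) = 0.2706.
D = 8.900 × (0.6580 − 0.2706) + 1.55 × 0.2706 = 3.448 + 0.4194 = 3.868 mg/L.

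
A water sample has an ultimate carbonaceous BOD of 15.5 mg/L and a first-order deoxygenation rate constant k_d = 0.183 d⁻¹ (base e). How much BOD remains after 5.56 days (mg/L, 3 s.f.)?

L ≈ 5.60 mg/L

L_t = L₀ e^(−k_d t) = 15.5 × e^(−0.183×5.56) = 15.5 × 0.3615 = 5.603 mg/L.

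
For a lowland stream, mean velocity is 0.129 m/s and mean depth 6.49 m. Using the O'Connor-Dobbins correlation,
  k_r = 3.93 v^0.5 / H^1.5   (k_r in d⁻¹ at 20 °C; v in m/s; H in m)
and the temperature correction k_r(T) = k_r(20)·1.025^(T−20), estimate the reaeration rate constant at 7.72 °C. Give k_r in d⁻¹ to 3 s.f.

k_r(20) = 3.93 × 0.129^0.5 / 6.49^1.5 = 3.93 × 0.3592 / 16.53 = 0.08537 d⁻¹.
k_r(7.72) = 0.08537 × 1.025^(7.72−20) = 0.08537 × 0.7384 = 0.06304 d⁻¹.

k_r ≈ 0.0630 d⁻¹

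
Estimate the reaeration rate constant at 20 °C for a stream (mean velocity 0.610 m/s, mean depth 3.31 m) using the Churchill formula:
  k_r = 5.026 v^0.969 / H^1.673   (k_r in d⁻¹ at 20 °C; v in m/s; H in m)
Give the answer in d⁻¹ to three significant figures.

k_r ≈ 0.420 d⁻¹

k_r = 5.026 × 0.610^0.969 / 3.31^1.673 = 5.026 × 0.6194 / 7.408 = 0.4203 d⁻¹.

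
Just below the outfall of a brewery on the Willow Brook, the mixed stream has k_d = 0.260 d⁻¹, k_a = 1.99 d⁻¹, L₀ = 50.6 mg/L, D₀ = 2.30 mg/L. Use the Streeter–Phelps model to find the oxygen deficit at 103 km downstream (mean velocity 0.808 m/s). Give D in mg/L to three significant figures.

Travel time t = x/v = 103 km / (0.808 m/s) = 103000 m / 0.808 m/s = 127500 s = 1.475 d.
k_d L₀/(k_a−k_d) = 0.260×50.6/(1.99−0.260) = 13.16/1.730 = 7.605 mg/L.
e^(−k_d t) = e^(−0.260×1.475) = 0.6814; e^(−k_a t) = e^(−1.99×1.475) = 0.05307.
D = 7.605 × (0.6814 − 0.05307) + 2.30 × 0.05307 = 4.778 + 0.1221 = 4.900 mg/L.

D ≈ 4.90 mg/L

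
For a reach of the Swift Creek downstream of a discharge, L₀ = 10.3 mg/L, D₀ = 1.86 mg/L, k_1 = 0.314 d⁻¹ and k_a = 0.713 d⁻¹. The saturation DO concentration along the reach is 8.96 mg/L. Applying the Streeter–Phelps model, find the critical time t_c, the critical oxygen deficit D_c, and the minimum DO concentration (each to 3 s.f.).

t_c ≈ 1.40 d; D_c ≈ 2.92 mg/L; min DO ≈ 6.04 mg/L

t_c = [1/(k_a−k_1)] ln[(k_a/k_1)(1 − D₀(k_a−k_1)/(k_1 L₀))]
= [1/(0.713−0.314)] ln[(0.713/0.314)(1 − 1.86×0.3990/(0.314×10.3))]
= (1/0.3990) ln[2.271 × 0.7705] = 2.506 × ln(1.750) = 2.506 × 0.5594 = 1.402 d.
L(t_c) = L₀ e^(−k_1 t_c) = 10.3 × 0.6439 = 6.632 mg/L, and at the critical point k_a D_c = k_1 L, so D_c = (0.314/0.713) × 6.632 = 2.921 mg/L.
Minimum DO = C_s − D_c = 8.96 − 2.921 = 6.039 mg/L.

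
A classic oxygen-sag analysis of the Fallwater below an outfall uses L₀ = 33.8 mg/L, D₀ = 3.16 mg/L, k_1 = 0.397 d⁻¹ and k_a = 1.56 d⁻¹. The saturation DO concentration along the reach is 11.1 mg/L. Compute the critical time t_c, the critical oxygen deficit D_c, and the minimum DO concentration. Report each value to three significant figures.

t_c ≈ 0.902 d; D_c ≈ 6.01 mg/L; min DO ≈ 5.09 mg/L

At the critical point dD/dt = 0, so k_1 L₀ e^(−k_1 t) = k_a D. Substituting D(t) from the Streeter–Phelps equation and solving for t gives
t_c = ln[(k_a/k_1)(1 − D₀(k_a−k_1)/(k_1 L₀))] / (k_a−k_1).
Here k_a−k_1 = 1.163 d⁻¹ and 1 − D₀(k_a−k_1)/(k_1 L₀) = 1 − 3.16×1.163/(0.397×33.8) = 0.7261, so
t_c = ln(3.929 × 0.7261) / 1.163 = 1.048 / 1.163 = 0.9015 d.
D_c = (k_1/k_a) L₀ e^(−k_1 t_c) = (0.397/1.56) × 33.8 × e^(−0.397×0.9015) = 0.2545 × 33.8 × 0.6991 = 6.014 mg/L.
Minimum DO = C_s − D_c = 11.1 − 6.014 = 5.086 mg/L.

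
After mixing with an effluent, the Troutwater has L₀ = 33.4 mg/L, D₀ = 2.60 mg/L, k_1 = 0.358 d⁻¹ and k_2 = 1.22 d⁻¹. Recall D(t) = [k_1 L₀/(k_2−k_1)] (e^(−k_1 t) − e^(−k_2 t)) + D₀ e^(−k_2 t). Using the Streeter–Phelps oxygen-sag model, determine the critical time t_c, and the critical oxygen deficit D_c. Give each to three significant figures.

At the critical point dD/dt = 0, so k_1 L₀ e^(−k_1 t) = k_2 D. Substituting D(t) from the Streeter–Phelps equation and solving for t gives
t_c = ln[(k_2/k_1)(1 − D₀(k_2−k_1)/(k_1 L₀))] / (k_2−k_1).
Here k_2−k_1 = 0.8620 d⁻¹ and 1 − D₀(k_2−k_1)/(k_1 L₀) = 1 − 2.60×0.8620/(0.358×33.4) = 0.8126, so
t_c = ln(3.408 × 0.8126) / 0.8620 = 1.019 / 0.8620 = 1.182 d.
L(t_c) = L₀ e^(−k_1 t_c) = 33.4 × 0.6551 = 21.88 mg/L, and at the critical point k_2 D_c = k_1 L, so D_c = (0.358/1.22) × 21.88 = 6.420 mg/L.

t_c ≈ 1.18 d; D_c ≈ 6.42 mg/L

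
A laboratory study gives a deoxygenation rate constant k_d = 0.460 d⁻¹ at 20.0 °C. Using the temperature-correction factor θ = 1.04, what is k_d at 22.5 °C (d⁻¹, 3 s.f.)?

k_d(T₂) = k_d(T₁) · θ^(T₂−T₁) = 0.460 × 1.04^(22.5−20.0)
= 0.460 × 1.04^2.50 = 0.460 × 1.103 = 0.5074 d⁻¹.

k_d ≈ 0.507 d⁻¹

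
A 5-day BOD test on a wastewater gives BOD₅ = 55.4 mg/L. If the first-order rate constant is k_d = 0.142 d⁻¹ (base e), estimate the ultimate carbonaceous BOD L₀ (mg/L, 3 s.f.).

L₀ ≈ 109 mg/L

BOD₅ = L₀(1 − e^(−5k_d)) ⇒ L₀ = BOD₅ / (1 − e^(−5×0.142))
= 55.4 / (1 − 0.4916) = 55.4 / 0.5084 = 109.0 mg/L.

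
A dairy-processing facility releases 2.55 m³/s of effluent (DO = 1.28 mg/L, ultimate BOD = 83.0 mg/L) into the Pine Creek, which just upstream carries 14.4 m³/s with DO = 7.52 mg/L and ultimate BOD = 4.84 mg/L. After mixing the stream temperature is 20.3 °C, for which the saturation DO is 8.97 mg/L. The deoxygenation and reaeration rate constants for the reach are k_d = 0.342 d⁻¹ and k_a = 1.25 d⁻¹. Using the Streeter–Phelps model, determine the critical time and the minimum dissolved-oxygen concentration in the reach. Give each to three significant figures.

t_c ≈ 0.897 d; minimum DO ≈ 5.63 mg/L

Mixed DO = (14.4×7.52 + 2.55×1.28)/(14.4+2.55) = 111.6/16.95 = 6.581 mg/L.
Mixed L₀ = (14.4×4.84 + 2.55×83.0)/(16.95) = 281.3/16.95 = 16.60 mg/L.
Initial deficit D₀ = C_s − DO₀ = 8.97 − 6.581 = 2.389 mg/L.
t_c = (1/0.9080) ln[(1.25/0.342)(1 − 2.389×0.9080/(0.342×16.60))] = 1.101 × ln(2.258) = 0.8972 d.
D_c = (0.342/1.25) × 16.60 × e^(−0.342×0.8972) = 0.2736 × 16.60 × 0.7358 = 3.341 mg/L.
Minimum DO = 8.97 − 3.341 = 5.629 mg/L.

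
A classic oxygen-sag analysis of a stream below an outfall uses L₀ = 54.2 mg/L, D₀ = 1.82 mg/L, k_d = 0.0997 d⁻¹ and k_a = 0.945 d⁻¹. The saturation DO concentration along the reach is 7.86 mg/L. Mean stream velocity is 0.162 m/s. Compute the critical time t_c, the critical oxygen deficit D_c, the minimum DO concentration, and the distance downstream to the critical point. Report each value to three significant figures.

With k_a/k_d = 9.478 and 1 − D₀(k_a−k_d)/(k_d L₀) = 0.7153,
t_c = ln(9.478 × 0.7153) / (0.945 − 0.0997) = ln(6.780) / 0.8453 = 1.914/0.8453 = 2.264 d.
L(t_c) = L₀ e^(−k_d t_c) = 54.2 × 0.7979 = 43.25 mg/L, and at the critical point k_a D_c = k_d L, so D_c = (0.0997/0.945) × 43.25 = 4.563 mg/L.
Minimum DO = C_s − D_c = 7.86 − 4.563 = 3.297 mg/L.
x_c = v t_c = 0.162 m/s × 2.264 d × 86400 s/d = 31690 m ≈ 31.7 km.

t_c ≈ 2.26 d; D_c ≈ 4.56 mg/L; min DO ≈ 3.30 mg/L; x_c ≈ 31.7 km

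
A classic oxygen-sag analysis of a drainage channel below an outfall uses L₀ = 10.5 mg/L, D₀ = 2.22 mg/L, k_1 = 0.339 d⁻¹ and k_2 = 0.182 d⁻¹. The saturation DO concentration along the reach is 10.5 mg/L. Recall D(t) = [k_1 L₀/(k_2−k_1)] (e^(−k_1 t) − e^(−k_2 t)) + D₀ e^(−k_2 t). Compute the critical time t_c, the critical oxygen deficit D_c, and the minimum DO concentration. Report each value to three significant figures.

t_c ≈ 3.37 d; D_c ≈ 6.25 mg/L; min DO ≈ 4.25 mg/L

At the critical point dD/dt = 0, so k_1 L₀ e^(−k_1 t) = k_2 D. Substituting D(t) from the Streeter–Phelps equation and solving for t gives
t_c = ln[(k_2/k_1)(1 − D₀(k_2−k_1)/(k_1 L₀))] / (k_2−k_1).
Here k_2−k_1 = -0.1570 d⁻¹ and 1 − D₀(k_2−k_1)/(k_1 L₀) = 1 − 2.22×-0.1570/(0.339×10.5) = 1.098, so
t_c = ln(0.5369 × 1.098) / -0.1570 = -0.5286 / -0.1570 = 3.367 d.
D_c = (k_1/k_2) L₀ e^(−k_1 t_c) = (0.339/0.182) × 10.5 × e^(−0.339×3.367) = 1.863 × 10.5 × 0.3194 = 6.247 mg/L.
Minimum DO = C_s − D_c = 10.5 − 6.247 = 4.253 mg/L.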